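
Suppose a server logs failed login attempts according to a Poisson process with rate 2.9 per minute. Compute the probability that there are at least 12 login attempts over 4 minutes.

Over the interval, μ = 2.9 × 4 = 11.6 (4 minutes).
P(N ≥ 12) = 1 − P(N ≤ 11) = 1 − Σ_{j=0}^{11} e^(−μ) μ^j/j! ≈ 0.4920.

0.4920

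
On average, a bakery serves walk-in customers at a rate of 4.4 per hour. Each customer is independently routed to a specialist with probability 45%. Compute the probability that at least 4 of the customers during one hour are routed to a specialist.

0.1393

Thinning: the customers that are routed to a specialist themselves form a Poisson process with rate 0.45 × 4.4 = 1.98 per hour.
So μ = 1.98.
P(N ≥ 4) = 1 − P(N ≤ 3) ≈ 0.1393.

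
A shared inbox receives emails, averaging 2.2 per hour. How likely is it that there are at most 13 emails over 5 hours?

0.7813

Over the interval, μ = 2.2 × 5 = 11 (5 hours).
P(N ≤ 13) = Σ_{j=0}^{13} e^(−μ) μ^j/j! ≈ 0.7813.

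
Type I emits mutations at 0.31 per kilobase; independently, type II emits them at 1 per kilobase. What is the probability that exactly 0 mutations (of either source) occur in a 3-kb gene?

Independent Poisson processes superpose: combined rate λ = 0.31 + 1 = 1.31 per kilobase.
Over the interval, μ = 1.31 × 3 = 3.93 (a 3-kb gene = 3 kilobases).
P(N = 0) = e^(−3.93) · 3.93^0/0! ≈ 0.0196.

0.0196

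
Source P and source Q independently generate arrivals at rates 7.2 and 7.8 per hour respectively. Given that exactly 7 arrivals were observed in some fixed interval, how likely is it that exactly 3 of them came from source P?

Given the total, each event is independently from source P with probability p = λ_P/(λ_P+λ_Q) = 7.2/15 = 0.4800.
So K ~ Binomial(7, 7.2/15): P(K = 3) = C(7,3) · (7.2/15)^3 · (7.8/15)^4 ≈ 0.2830.

0.2830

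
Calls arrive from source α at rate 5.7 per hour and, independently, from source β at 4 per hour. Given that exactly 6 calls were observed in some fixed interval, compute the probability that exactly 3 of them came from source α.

Given the total, each event is independently from source α with probability p = λ_α/(λ_α+λ_β) = 5.7/9.7 ≈ 0.5876.
So K ~ Binomial(6, 5.7/9.7): P(K = 3) = C(6,3) · (5.7/9.7)^3 · (4/9.7)^3 ≈ 0.2846.

0.2846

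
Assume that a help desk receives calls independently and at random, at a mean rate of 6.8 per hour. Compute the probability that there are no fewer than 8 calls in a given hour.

With mean μ = 6.8 per hour,
P(N ≥ 8) = 1 − P(N ≤ 7) = 1 − Σ_{j=0}^{7} e^(−μ) μ^j/j! ≈ 0.3715.

0.3715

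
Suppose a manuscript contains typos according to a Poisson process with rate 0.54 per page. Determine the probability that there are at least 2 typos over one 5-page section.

0.7513

Over the interval, μ = 0.54 × 5 = 2.7 (a 5-page section = 5 pages).
P(N ≥ 2) = 1 − P(N ≤ 1) = 1 − Σ_{j=0}^{1} e^(−μ) μ^j/j! ≈ 0.7513.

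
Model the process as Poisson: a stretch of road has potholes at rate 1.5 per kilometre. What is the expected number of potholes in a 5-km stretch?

7.5

E[N] = λt = 1.5 × 5 = 7.5 (a 5-km stretch = 5 kilometres).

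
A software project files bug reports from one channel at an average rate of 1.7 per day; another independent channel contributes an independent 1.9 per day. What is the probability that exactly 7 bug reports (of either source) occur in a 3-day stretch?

0.0694

Independent Poisson processes superpose: combined rate λ = 1.7 + 1.9 = 3.6 per day.
Over the interval, μ = 3.6 × 3 = 10.8 (a 3-day stretch = 3 days).
P(N = 7) = e^(−10.8) · 10.8^7/7! ≈ 0.0694.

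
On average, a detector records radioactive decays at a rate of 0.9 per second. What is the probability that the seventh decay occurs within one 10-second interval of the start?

0.7932

Over the interval, μ = 0.9 × 10 = 9 (a 10-second interval = 10 seconds).
The seventh arrival falls in the interval iff at least 7 events occur there: P(S_7 ≤ t) = P(N ≥ 7) = 1 − P(N ≤ 6) ≈ 0.7932.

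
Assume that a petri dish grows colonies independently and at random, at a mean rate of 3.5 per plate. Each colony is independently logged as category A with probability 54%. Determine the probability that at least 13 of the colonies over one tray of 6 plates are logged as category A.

Thinning: the colonies that are logged as category A themselves form a Poisson process with rate 0.54 × 3.5 = 1.89 per plate.
Over the interval, μ = 1.89 × 6 = 11.34 (a tray of 6 plates = 6 plates).
P(N ≥ 13) = 1 − P(N ≤ 12) ≈ 0.3490.

0.3490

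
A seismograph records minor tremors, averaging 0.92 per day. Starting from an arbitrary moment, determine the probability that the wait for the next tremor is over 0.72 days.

The wait for the next event is exponential with rate λ = 0.92 per day.
P(T > 0.72) = e^(−λt) = e^(−0.92 × 0.72) = e^(−0.6624) ≈ 0.5156.

0.5156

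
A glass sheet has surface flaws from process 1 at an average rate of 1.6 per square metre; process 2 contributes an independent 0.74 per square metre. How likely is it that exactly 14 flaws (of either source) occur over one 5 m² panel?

Independent Poisson processes superpose: combined rate λ = 1.6 + 0.74 = 2.34 per square metre.
Over the interval, μ = 2.34 × 5 = 11.7 (a 5 m² panel = 5 square metres).
P(N = 14) = e^(−11.7) · 11.7^14/14! ≈ 0.0857.

0.0857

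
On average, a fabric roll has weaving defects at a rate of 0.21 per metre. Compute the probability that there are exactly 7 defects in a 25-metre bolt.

Over the interval, μ = 0.21 × 25 = 5.25 (a 25-metre bolt = 25 metres).
P(N = 7) = e^(−μ) μ^7/7! = e^(−5.25) · 5.25^7/5040 ≈ 0.1145.

0.1145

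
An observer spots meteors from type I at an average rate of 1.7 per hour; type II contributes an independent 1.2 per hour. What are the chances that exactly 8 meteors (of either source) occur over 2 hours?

0.0962

Independent Poisson processes superpose: combined rate λ = 1.7 + 1.2 = 2.9 per hour.
Over the interval, μ = 2.9 × 2 = 5.8 (2 hours).
P(N = 8) = e^(−5.8) · 5.8^8/8! ≈ 0.0962.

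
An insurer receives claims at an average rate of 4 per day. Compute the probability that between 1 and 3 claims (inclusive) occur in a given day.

With mean μ = 4 per day,
P(1 ≤ N ≤ 3) = Σ_{j=1}^{3} e^(−4) · 4^j/j! ≈ 0.4152.

0.4152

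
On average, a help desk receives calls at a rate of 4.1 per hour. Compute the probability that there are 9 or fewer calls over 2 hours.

Over the interval, μ = 4.1 × 2 = 8.2 (2 hours).
P(N ≤ 9) = Σ_{j=0}^{9} e^(−μ) μ^j/j! ≈ 0.6915.

0.6915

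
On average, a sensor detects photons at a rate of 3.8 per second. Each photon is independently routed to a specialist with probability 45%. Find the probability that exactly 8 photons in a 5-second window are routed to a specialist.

Thinning: the photons that are routed to a specialist themselves form a Poisson process with rate 0.45 × 3.8 = 1.71 per second.
Over the interval, μ = 1.71 × 5 = 8.55 (a 5-second window = 5 seconds).
P(N = 8) = e^(−8.55) · 8.55^8/8! ≈ 0.1371.

0.1371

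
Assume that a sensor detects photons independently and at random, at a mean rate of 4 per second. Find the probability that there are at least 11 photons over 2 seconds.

Over the interval, μ = 4 × 2 = 8 (2 seconds).
P(N ≥ 11) = 1 − P(N ≤ 10) = 1 − Σ_{j=0}^{10} e^(−μ) μ^j/j! ≈ 0.1841.

0.1841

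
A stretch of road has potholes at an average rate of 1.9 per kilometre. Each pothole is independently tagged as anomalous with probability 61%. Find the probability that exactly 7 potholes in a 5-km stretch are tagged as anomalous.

0.1325

Thinning: the potholes that are tagged as anomalous themselves form a Poisson process with rate 0.61 × 1.9 = 1.159 per kilometre.
Over the interval, μ = 1.159 × 5 = 5.795 (a 5-km stretch = 5 kilometres).
P(N = 7) = e^(−5.795) · 5.795^7/7! ≈ 0.1325.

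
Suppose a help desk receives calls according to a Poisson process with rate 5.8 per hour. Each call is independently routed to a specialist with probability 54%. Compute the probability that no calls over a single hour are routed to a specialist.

Thinning: the calls that are routed to a specialist themselves form a Poisson process with rate 0.54 × 5.8 = 3.132 per hour.
So μ = 3.132.
P(N = 0) = e^(−3.132) · 3.132^0/0! ≈ 0.0436.

0.0436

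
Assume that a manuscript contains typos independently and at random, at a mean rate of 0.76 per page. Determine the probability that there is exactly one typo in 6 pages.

0.0477

Over the interval, μ = 0.76 × 6 = 4.56 (6 pages).
P(N = 1) = e^(−μ) μ^1/1! = e^(−4.56) · 4.56^1/1 ≈ 0.0477.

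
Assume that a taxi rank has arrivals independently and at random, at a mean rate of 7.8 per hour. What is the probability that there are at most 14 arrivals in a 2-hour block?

Over the interval, μ = 7.8 × 2 = 15.6 (a 2-hour block = 2 hours).
P(N ≤ 14) = Σ_{j=0}^{14} e^(−μ) μ^j/j! ≈ 0.4056.

0.4056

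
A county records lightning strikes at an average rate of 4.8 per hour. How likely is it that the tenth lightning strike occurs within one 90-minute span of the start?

Over the interval, μ = 4.8 × 1.5 = 7.2 (a 90-minute span = 1.5 hours).
The tenth arrival falls in the interval iff at least 10 events occur there: P(S_10 ≤ t) = P(N ≥ 10) = 1 − P(N ≤ 9) ≈ 0.1904.

0.1904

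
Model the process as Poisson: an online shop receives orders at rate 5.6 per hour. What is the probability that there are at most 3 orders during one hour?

With mean μ = 5.6 per hour,
P(N ≤ 3) = Σ_{j=0}^{3} e^(−μ) μ^j/j! ≈ 0.1906.

0.1906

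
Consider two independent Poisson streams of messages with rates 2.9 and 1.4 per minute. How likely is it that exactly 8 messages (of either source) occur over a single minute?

0.0393

Independent Poisson processes superpose: combined rate λ = 2.9 + 1.4 = 4.3 per minute.
So μ = 4.3.
P(N = 8) = e^(−4.3) · 4.3^8/8! ≈ 0.0393.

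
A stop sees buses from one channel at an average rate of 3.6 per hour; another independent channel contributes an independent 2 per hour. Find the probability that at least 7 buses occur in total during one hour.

Independent Poisson processes superpose: combined rate λ = 3.6 + 2 = 5.6 per hour.
So μ = 5.6.
P(N ≥ 7) = 1 − P(N ≤ 6) ≈ 0.3297.

0.3297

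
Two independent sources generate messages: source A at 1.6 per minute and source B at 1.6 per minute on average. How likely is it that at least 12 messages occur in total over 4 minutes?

0.6262

Independent Poisson processes superpose: combined rate λ = 1.6 + 1.6 = 3.2 per minute.
Over the interval, μ = 3.2 × 4 = 12.8 (4 minutes).
P(N ≥ 12) = 1 − P(N ≤ 11) ≈ 0.6262.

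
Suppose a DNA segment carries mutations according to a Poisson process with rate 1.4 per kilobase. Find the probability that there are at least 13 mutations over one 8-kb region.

0.3334

Over the interval, μ = 1.4 × 8 = 11.2 (an 8-kb region = 8 kilobases).
P(N ≥ 13) = 1 − P(N ≤ 12) = 1 − Σ_{j=0}^{12} e^(−μ) μ^j/j! ≈ 0.3334.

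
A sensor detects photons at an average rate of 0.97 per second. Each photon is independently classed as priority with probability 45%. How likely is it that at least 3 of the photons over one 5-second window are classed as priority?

Thinning: the photons that are classed as priority themselves form a Poisson process with rate 0.45 × 0.97 = 0.4365 per second.
Over the interval, μ = 0.4365 × 5 = 2.1825 (a 5-second window = 5 seconds).
P(N ≥ 3) = 1 − P(N ≤ 2) ≈ 0.3726.

0.3726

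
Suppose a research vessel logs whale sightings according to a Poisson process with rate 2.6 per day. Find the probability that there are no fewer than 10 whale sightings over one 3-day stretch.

0.2589

Over the interval, μ = 2.6 × 3 = 7.8 (a 3-day stretch = 3 days).
P(N ≥ 10) = 1 − P(N ≤ 9) = 1 − Σ_{j=0}^{9} e^(−μ) μ^j/j! ≈ 0.2589.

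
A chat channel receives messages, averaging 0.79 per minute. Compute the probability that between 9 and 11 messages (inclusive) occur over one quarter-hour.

0.3138

Over the interval, μ = 0.79 × 15 = 11.85 (a quarter-hour = 15 minutes).
P(9 ≤ N ≤ 11) = Σ_{j=9}^{11} e^(−11.85) · 11.85^j/j! ≈ 0.3138.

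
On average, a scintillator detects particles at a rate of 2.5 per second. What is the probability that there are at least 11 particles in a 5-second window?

Over the interval, μ = 2.5 × 5 = 12.5 (a 5-second window = 5 seconds).
P(N ≥ 11) = 1 − P(N ≤ 10) = 1 − Σ_{j=0}^{10} e^(−μ) μ^j/j! ≈ 0.7029.

0.7029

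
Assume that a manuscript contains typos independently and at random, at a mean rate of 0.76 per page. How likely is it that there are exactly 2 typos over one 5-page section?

0.1615

Over the interval, μ = 0.76 × 5 = 3.8 (a 5-page section = 5 pages).
P(N = 2) = e^(−μ) μ^2/2! = e^(−3.8) · 3.8^2/2 ≈ 0.1615.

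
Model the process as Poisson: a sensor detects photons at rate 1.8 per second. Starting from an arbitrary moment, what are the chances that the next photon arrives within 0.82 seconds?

0.7714

Inter-arrival times are exponential with rate λ = 1.8 per second.
P(T ≤ 0.82) = 1 − e^(−λt) = 1 − e^(−1.8 × 0.82) = 1 − e^(−1.476) ≈ 0.7714.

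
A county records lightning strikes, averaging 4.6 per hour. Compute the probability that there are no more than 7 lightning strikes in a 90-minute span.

Over the interval, μ = 4.6 × 1.5 = 6.9 (a 90-minute span = 1.5 hours).
P(N ≤ 7) = Σ_{j=0}^{7} e^(−μ) μ^j/j! ≈ 0.6136.

0.6136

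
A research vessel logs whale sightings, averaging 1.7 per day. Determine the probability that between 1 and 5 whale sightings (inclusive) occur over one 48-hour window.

Over the interval, μ = 1.7 × 2 = 3.4 (a 48-hour window = 2 days).
P(1 ≤ N ≤ 5) = Σ_{j=1}^{5} e^(−3.4) · 3.4^j/j! ≈ 0.8372.

0.8372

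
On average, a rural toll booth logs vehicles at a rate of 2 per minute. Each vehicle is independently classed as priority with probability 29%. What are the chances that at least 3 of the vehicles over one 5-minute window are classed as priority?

Thinning: the vehicles that are classed as priority themselves form a Poisson process with rate 0.29 × 2 = 0.58 per minute.
Over the interval, μ = 0.58 × 5 = 2.9 (a 5-minute window = 5 minutes).
P(N ≥ 3) = 1 − P(N ≤ 2) ≈ 0.5540.

0.5540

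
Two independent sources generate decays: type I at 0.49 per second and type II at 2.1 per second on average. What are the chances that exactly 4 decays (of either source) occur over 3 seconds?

Independent Poisson processes superpose: combined rate λ = 0.49 + 2.1 = 2.59 per second.
Over the interval, μ = 2.59 × 3 = 7.77 (3 seconds).
P(N = 4) = e^(−7.77) · 7.77^4/4! ≈ 0.0641.

0.0641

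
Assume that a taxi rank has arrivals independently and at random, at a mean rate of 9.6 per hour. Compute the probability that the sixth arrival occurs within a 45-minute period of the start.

0.7241

Over the interval, μ = 9.6 × 0.75 = 7.2 (a 45-minute period = 0.75 hours).
The sixth arrival falls in the interval iff at least 6 events occur there: P(S_6 ≤ t) = P(N ≥ 6) = 1 − P(N ≤ 5) ≈ 0.7241.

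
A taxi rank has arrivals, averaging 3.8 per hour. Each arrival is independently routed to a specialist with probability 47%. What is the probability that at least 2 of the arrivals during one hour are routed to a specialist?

Thinning: the arrivals that are routed to a specialist themselves form a Poisson process with rate 0.47 × 3.8 = 1.786 per hour.
So μ = 1.786.
P(N ≥ 2) = 1 − P(N ≤ 1) ≈ 0.5330.

0.5330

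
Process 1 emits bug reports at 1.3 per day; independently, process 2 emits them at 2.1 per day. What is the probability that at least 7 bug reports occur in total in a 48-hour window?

Independent Poisson processes superpose: combined rate λ = 1.3 + 2.1 = 3.4 per day.
Over the interval, μ = 3.4 × 2 = 6.8 (a 48-hour window = 2 days).
P(N ≥ 7) = 1 − P(N ≤ 6) ≈ 0.5201.

0.5201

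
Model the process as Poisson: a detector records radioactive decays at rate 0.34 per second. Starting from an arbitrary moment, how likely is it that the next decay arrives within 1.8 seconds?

0.4577

Inter-arrival times are exponential with rate λ = 0.34 per second.
P(T ≤ 1.8) = 1 − e^(−λt) = 1 − e^(−0.34 × 1.8) = 1 − e^(−0.612) ≈ 0.4577.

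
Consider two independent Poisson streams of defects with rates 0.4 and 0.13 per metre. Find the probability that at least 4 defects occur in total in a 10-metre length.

0.7746

Independent Poisson processes superpose: combined rate λ = 0.4 + 0.13 = 0.53 per metre.
Over the interval, μ = 0.53 × 10 = 5.3 (a 10-metre length = 10 metres).
P(N ≥ 4) = 1 − P(N ≤ 3) ≈ 0.7746.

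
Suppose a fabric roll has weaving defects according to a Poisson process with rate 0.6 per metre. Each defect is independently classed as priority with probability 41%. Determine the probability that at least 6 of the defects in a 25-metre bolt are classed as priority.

Thinning: the defects that are classed as priority themselves form a Poisson process with rate 0.41 × 0.6 = 0.246 per metre.
Over the interval, μ = 0.246 × 25 = 6.15 (a 25-metre bolt = 25 metres).
P(N ≥ 6) = 1 − P(N ≤ 5) ≈ 0.5781.

0.5781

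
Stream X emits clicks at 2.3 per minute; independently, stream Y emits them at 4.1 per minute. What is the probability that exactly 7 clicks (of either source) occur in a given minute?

0.1450

Independent Poisson processes superpose: combined rate λ = 2.3 + 4.1 = 6.4 per minute.
So μ = 6.4.
P(N = 7) = e^(−6.4) · 6.4^7/7! ≈ 0.1450.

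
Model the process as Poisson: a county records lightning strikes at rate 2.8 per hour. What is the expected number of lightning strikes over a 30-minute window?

1.4

E[N] = λt = 2.8 × 0.5 = 1.4 (a 30-minute window = 0.5 hours).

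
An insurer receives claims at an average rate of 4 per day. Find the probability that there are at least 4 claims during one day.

0.5665

With mean μ = 4 per day,
P(N ≥ 4) = 1 − P(N ≤ 3) = 1 − Σ_{j=0}^{3} e^(−μ) μ^j/j! ≈ 0.5665.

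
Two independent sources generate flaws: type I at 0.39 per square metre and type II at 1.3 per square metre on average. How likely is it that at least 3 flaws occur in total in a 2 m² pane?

0.6564

Independent Poisson processes superpose: combined rate λ = 0.39 + 1.3 = 1.69 per square metre.
Over the interval, μ = 1.69 × 2 = 3.38 (a 2 m² pane = 2 square metres).
P(N ≥ 3) = 1 − P(N ≤ 2) ≈ 0.6564.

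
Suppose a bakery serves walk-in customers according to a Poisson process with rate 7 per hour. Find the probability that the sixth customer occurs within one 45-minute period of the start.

0.4278

Over the interval, μ = 7 × 0.75 = 5.25 (a 45-minute period = 0.75 hours).
The sixth arrival falls in the interval iff at least 6 events occur there: P(S_6 ≤ t) = P(N ≥ 6) = 1 − P(N ≤ 5) ≈ 0.4278.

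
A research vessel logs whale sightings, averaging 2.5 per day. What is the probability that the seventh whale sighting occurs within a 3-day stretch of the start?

Over the interval, μ = 2.5 × 3 = 7.5 (a 3-day stretch = 3 days).
The seventh arrival falls in the interval iff at least 7 events occur there: P(S_7 ≤ t) = P(N ≥ 7) = 1 − P(N ≤ 6) ≈ 0.6218.

0.6218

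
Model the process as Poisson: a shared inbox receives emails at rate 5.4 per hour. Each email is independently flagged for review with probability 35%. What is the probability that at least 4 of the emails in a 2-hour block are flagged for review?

Thinning: the emails that are flagged for review themselves form a Poisson process with rate 0.35 × 5.4 = 1.89 per hour.
Over the interval, μ = 1.89 × 2 = 3.78 (a 2-hour block = 2 hours).
P(N ≥ 4) = 1 − P(N ≤ 3) ≈ 0.5224.

0.5224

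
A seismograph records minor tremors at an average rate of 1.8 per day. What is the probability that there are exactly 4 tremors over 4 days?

0.0836

Over the interval, μ = 1.8 × 4 = 7.2 (4 days).
P(N = 4) = e^(−μ) μ^4/4! = e^(−7.2) · 7.2^4/24 ≈ 0.0836.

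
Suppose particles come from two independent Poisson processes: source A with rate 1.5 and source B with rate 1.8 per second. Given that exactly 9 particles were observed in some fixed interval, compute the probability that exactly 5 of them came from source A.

0.2164

Given the total, each event is independently from source A with probability p = λ_A/(λ_A+λ_B) = 1.5/3.3 ≈ 0.4545.
So K ~ Binomial(9, 1.5/3.3): P(K = 5) = C(9,5) · (1.5/3.3)^5 · (1.8/3.3)^4 ≈ 0.2164.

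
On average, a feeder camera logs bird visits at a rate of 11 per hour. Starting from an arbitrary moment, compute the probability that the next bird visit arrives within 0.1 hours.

0.6671

Inter-arrival times are exponential with rate λ = 11 per hour.
P(T ≤ 0.1) = 1 − e^(−λt) = 1 − e^(−11 × 0.1) = 1 − e^(−1.1) ≈ 0.6671.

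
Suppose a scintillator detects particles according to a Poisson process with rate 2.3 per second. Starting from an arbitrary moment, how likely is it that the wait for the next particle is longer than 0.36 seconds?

The wait for the next event is exponential with rate λ = 2.3 per second.
P(T > 0.36) = e^(−λt) = e^(−2.3 × 0.36) = e^(−0.828) ≈ 0.4369.

0.4369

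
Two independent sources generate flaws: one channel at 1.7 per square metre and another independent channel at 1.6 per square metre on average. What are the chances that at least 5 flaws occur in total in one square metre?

0.2374

Independent Poisson processes superpose: combined rate λ = 1.7 + 1.6 = 3.3 per square metre.
So μ = 3.3.
P(N ≥ 5) = 1 − P(N ≤ 4) ≈ 0.2374.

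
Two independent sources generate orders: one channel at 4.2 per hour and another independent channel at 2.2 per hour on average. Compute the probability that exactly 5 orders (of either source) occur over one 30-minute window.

Independent Poisson processes superpose: combined rate λ = 4.2 + 2.2 = 6.4 per hour.
Over the interval, μ = 6.4 × 0.5 = 3.2 (a 30-minute window = 0.5 hours).
P(N = 5) = e^(−3.2) · 3.2^5/5! ≈ 0.1140.

0.1140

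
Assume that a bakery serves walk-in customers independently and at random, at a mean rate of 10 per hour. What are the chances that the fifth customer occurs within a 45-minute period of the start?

0.8679

Over the interval, μ = 10 × 0.75 = 7.5 (a 45-minute period = 0.75 hours).
The fifth arrival falls in the interval iff at least 5 events occur there: P(S_5 ≤ t) = P(N ≥ 5) = 1 − P(N ≤ 4) ≈ 0.8679.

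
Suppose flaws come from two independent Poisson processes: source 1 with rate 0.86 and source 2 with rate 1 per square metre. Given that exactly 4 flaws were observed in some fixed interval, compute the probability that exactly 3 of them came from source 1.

Given the total, each event is independently from source 1 with probability p = λ_1/(λ_1+λ_2) = 0.86/1.86 ≈ 0.4624.
So K ~ Binomial(4, 0.86/1.86): P(K = 3) = C(4,3) · (0.86/1.86)^3 · (1/1.86)^1 ≈ 0.2126.

0.2126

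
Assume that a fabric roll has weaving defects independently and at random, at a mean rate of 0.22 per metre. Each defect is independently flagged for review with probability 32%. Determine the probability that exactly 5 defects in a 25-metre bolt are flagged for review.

0.0242

Thinning: the defects that are flagged for review themselves form a Poisson process with rate 0.32 × 0.22 = 0.0704 per metre.
Over the interval, μ = 0.0704 × 25 = 1.76 (a 25-metre bolt = 25 metres).
P(N = 5) = e^(−1.76) · 1.76^5/5! ≈ 0.0242.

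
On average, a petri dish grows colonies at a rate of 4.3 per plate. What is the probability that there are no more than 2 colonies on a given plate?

0.1974

With mean μ = 4.3 per plate,
P(N ≤ 2) = Σ_{j=0}^{2} e^(−μ) μ^j/j! ≈ 0.1974.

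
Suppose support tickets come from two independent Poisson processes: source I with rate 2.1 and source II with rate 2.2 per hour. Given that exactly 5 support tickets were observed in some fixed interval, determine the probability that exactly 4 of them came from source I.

Given the total, each event is independently from source I with probability p = λ_I/(λ_I+λ_II) = 2.1/4.3 ≈ 0.4884.
So K ~ Binomial(5, 2.1/4.3): P(K = 4) = C(5,4) · (2.1/4.3)^4 · (2.2/4.3)^1 ≈ 0.1455.

0.1455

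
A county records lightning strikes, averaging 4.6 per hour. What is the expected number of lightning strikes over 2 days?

E[N] = λt = 4.6 × 48 = 220.8 (2 days = 48 hours).

220.8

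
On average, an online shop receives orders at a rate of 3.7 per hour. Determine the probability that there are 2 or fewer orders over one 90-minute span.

Over the interval, μ = 3.7 × 1.5 = 5.55 (a 90-minute span = 1.5 hours).
P(N ≤ 2) = Σ_{j=0}^{2} e^(−μ) μ^j/j! ≈ 0.0853.

0.0853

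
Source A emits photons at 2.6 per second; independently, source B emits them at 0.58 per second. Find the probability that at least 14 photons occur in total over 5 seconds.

0.7173

Independent Poisson processes superpose: combined rate λ = 2.6 + 0.58 = 3.18 per second.
Over the interval, μ = 3.18 × 5 = 15.9 (5 seconds).
P(N ≥ 14) = 1 − P(N ≤ 13) ≈ 0.7173.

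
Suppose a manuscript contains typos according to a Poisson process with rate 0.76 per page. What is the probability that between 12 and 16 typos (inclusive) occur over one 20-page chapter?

Over the interval, μ = 0.76 × 20 = 15.2 (a 20-page chapter = 20 pages).
P(12 ≤ N ≤ 16) = Σ_{j=12}^{16} e^(−15.2) · 15.2^j/j! ≈ 0.4730.

0.4730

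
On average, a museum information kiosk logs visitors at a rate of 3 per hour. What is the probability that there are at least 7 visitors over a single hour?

With mean μ = 3 per hour,
P(N ≥ 7) = 1 − P(N ≤ 6) = 1 − Σ_{j=0}^{6} e^(−μ) μ^j/j! ≈ 0.0335.

0.0335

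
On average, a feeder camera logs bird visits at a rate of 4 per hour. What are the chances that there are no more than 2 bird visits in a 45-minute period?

Over the interval, μ = 4 × 0.75 = 3 (a 45-minute period = 0.75 hours).
P(N ≤ 2) = Σ_{j=0}^{2} e^(−μ) μ^j/j! ≈ 0.4232.

0.4232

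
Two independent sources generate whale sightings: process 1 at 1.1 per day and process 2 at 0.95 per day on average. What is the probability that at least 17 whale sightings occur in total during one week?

Independent Poisson processes superpose: combined rate λ = 1.1 + 0.95 = 2.05 per day.
Over the interval, μ = 2.05 × 7 = 14.35 (a week = 7 days).
P(N ≥ 17) = 1 − P(N ≤ 16) ≈ 0.2751.

0.2751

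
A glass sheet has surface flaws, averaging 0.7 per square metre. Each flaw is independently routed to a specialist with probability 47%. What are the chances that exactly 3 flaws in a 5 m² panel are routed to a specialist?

0.1432

Thinning: the flaws that are routed to a specialist themselves form a Poisson process with rate 0.47 × 0.7 = 0.329 per square metre.
Over the interval, μ = 0.329 × 5 = 1.645 (a 5 m² panel = 5 square metres).
P(N = 3) = e^(−1.645) · 1.645^3/3! ≈ 0.1432.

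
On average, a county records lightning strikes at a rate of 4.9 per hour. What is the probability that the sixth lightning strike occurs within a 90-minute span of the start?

Over the interval, μ = 4.9 × 1.5 = 7.35 (a 90-minute span = 1.5 hours).
The sixth arrival falls in the interval iff at least 6 events occur there: P(S_6 ≤ t) = P(N ≥ 6) = 1 − P(N ≤ 5) ≈ 0.7417.

0.7417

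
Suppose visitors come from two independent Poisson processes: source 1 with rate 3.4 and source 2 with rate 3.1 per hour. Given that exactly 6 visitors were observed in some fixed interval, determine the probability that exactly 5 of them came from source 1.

0.1121

Given the total, each event is independently from source 1 with probability p = λ_1/(λ_1+λ_2) = 3.4/6.5 ≈ 0.5231.
So K ~ Binomial(6, 3.4/6.5): P(K = 5) = C(6,5) · (3.4/6.5)^5 · (3.1/6.5)^1 ≈ 0.1121.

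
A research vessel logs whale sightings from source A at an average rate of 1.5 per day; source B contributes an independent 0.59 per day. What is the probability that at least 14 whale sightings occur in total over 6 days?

Independent Poisson processes superpose: combined rate λ = 1.5 + 0.59 = 2.09 per day.
Over the interval, μ = 2.09 × 6 = 12.54 (6 days).
P(N ≥ 14) = 1 − P(N ≤ 13) ≈ 0.3765.

0.3765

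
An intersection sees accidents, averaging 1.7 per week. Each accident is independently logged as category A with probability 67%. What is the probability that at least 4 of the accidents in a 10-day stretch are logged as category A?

0.0826

Thinning: the accidents that are logged as category A themselves form a Poisson process with rate 0.67 × 1.7 = 1.139 per week.
Over the interval, μ = 1.139 × 10/7 ≈ 1.62714 (a 10-day stretch = 10/7 weeks).
P(N ≥ 4) = 1 − P(N ≤ 3) ≈ 0.0826.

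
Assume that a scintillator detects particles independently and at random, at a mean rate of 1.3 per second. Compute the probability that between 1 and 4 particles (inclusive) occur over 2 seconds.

Over the interval, μ = 1.3 × 2 = 2.6 (2 seconds).
P(1 ≤ N ≤ 4) = Σ_{j=1}^{4} e^(−2.6) · 2.6^j/j! ≈ 0.8031.

0.8031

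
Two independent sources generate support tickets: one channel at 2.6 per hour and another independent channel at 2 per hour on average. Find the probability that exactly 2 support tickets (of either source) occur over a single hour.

Independent Poisson processes superpose: combined rate λ = 2.6 + 2 = 4.6 per hour.
So μ = 4.6.
P(N = 2) = e^(−4.6) · 4.6^2/2! ≈ 0.1063.

0.1063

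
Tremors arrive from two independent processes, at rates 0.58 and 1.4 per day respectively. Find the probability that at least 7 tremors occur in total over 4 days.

Independent Poisson processes superpose: combined rate λ = 0.58 + 1.4 = 1.98 per day.
Over the interval, μ = 1.98 × 4 = 7.92 (4 days).
P(N ≥ 7) = 1 − P(N ≤ 6) ≈ 0.6768.

0.6768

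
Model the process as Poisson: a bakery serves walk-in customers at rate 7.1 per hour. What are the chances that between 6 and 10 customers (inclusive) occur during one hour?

With mean μ = 7.1 per hour,
P(6 ≤ N ≤ 10) = Σ_{j=6}^{10} e^(−7.1) · 7.1^j/j! ≈ 0.6061.

0.6061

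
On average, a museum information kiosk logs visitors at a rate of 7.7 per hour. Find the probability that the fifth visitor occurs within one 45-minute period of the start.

0.6837

Over the interval, μ = 7.7 × 0.75 = 5.775 (a 45-minute period = 0.75 hours).
The fifth arrival falls in the interval iff at least 5 events occur there: P(S_5 ≤ t) = P(N ≥ 5) = 1 − P(N ≤ 4) ≈ 0.6837.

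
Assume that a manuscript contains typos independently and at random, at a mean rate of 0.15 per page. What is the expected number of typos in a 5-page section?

0.75

E[N] = λt = 0.15 × 5 = 0.75 (a 5-page section = 5 pages).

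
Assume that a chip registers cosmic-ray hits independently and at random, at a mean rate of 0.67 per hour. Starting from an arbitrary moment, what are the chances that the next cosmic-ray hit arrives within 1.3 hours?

Inter-arrival times are exponential with rate λ = 0.67 per hour.
P(T ≤ 1.3) = 1 − e^(−λt) = 1 − e^(−0.67 × 1.3) = 1 − e^(−0.871) ≈ 0.5815.

0.5815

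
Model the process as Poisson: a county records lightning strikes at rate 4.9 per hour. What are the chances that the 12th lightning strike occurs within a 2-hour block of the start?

Over the interval, μ = 4.9 × 2 = 9.8 (a 2-hour block = 2 hours).
The 12th arrival falls in the interval iff at least 12 events occur there: P(S_12 ≤ t) = P(N ≥ 12) = 1 − P(N ≤ 11) ≈ 0.2807.

0.2807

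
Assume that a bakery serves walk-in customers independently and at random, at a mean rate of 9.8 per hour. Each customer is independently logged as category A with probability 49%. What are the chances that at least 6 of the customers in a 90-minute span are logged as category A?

Thinning: the customers that are logged as category A themselves form a Poisson process with rate 0.49 × 9.8 = 4.802 per hour.
Over the interval, μ = 4.802 × 1.5 = 7.203 (a 90-minute span = 1.5 hours).
P(N ≥ 6) = 1 − P(N ≤ 5) ≈ 0.7245.

0.7245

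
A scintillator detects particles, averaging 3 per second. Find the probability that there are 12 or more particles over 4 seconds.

0.5384

Over the interval, μ = 3 × 4 = 12 (4 seconds).
P(N ≥ 12) = 1 − P(N ≤ 11) = 1 − Σ_{j=0}^{11} e^(−μ) μ^j/j! ≈ 0.5384.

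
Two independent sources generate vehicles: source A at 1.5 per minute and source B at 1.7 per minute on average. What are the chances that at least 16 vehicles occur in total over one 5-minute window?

Independent Poisson processes superpose: combined rate λ = 1.5 + 1.7 = 3.2 per minute.
Over the interval, μ = 3.2 × 5 = 16 (a 5-minute window = 5 minutes).
P(N ≥ 16) = 1 − P(N ≤ 15) ≈ 0.5333.

0.5333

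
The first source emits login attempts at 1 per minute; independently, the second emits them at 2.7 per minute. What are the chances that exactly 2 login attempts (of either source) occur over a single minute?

0.1692

Independent Poisson processes superpose: combined rate λ = 1 + 2.7 = 3.7 per minute.
So μ = 3.7.
P(N = 2) = e^(−3.7) · 3.7^2/2! ≈ 0.1692.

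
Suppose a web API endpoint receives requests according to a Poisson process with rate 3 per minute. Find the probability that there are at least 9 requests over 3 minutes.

Over the interval, μ = 3 × 3 = 9 (3 minutes).
P(N ≥ 9) = 1 − P(N ≤ 8) = 1 − Σ_{j=0}^{8} e^(−μ) μ^j/j! ≈ 0.5443.

0.5443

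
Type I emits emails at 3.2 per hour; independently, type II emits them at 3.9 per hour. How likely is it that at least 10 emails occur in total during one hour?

Independent Poisson processes superpose: combined rate λ = 3.2 + 3.9 = 7.1 per hour.
So μ = 7.1.
P(N ≥ 10) = 1 − P(N ≤ 9) ≈ 0.1798.

0.1798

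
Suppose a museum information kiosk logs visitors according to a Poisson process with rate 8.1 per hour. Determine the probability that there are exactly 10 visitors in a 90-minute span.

Over the interval, μ = 8.1 × 1.5 = 12.15 (a 90-minute span = 1.5 hours).
P(N = 10) = e^(−μ) μ^10/10! = e^(−12.15) · 12.15^10/3628800 ≈ 0.1022.

0.1022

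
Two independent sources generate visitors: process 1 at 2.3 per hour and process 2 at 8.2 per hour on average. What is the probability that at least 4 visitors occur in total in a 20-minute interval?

0.4634

Independent Poisson processes superpose: combined rate λ = 2.3 + 8.2 = 10.5 per hour.
Over the interval, μ = 10.5 × 1/3 = 3.5 (a 20-minute interval = 1/3 hours).
P(N ≥ 4) = 1 − P(N ≤ 3) ≈ 0.4634.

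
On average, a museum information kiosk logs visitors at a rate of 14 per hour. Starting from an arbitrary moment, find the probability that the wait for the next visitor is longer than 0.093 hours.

The wait for the next event is exponential with rate λ = 14 per hour.
P(T > 0.093) = e^(−λt) = e^(−14 × 0.093) = e^(−1.302) ≈ 0.2720.

0.2720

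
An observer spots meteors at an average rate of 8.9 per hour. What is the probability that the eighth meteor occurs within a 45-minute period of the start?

0.3530

Over the interval, μ = 8.9 × 0.75 = 6.675 (a 45-minute period = 0.75 hours).
The eighth arrival falls in the interval iff at least 8 events occur there: P(S_8 ≤ t) = P(N ≥ 8) = 1 − P(N ≤ 7) ≈ 0.3530.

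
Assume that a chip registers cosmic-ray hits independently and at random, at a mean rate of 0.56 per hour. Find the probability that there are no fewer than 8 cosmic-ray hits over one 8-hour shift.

0.0849

Over the interval, μ = 0.56 × 8 = 4.48 (an 8-hour shift = 8 hours).
P(N ≥ 8) = 1 − P(N ≤ 7) = 1 − Σ_{j=0}^{7} e^(−μ) μ^j/j! ≈ 0.0849.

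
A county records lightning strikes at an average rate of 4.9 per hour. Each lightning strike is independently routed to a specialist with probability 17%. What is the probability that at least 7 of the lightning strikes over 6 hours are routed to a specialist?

Thinning: the lightning strikes that are routed to a specialist themselves form a Poisson process with rate 0.17 × 4.9 = 0.833 per hour.
Over the interval, μ = 0.833 × 6 = 4.998 (6 hours).
P(N ≥ 7) = 1 − P(N ≤ 6) ≈ 0.2375.

0.2375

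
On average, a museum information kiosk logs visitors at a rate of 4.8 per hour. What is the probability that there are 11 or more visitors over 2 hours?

0.3671

Over the interval, μ = 4.8 × 2 = 9.6 (2 hours).
P(N ≥ 11) = 1 − P(N ≤ 10) = 1 − Σ_{j=0}^{10} e^(−μ) μ^j/j! ≈ 0.3671.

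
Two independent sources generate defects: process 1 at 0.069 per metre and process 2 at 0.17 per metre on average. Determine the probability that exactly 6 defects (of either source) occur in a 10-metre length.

0.0237

Independent Poisson processes superpose: combined rate λ = 0.069 + 0.17 = 0.239 per metre.
Over the interval, μ = 0.239 × 10 = 2.39 (a 10-metre length = 10 metres).
P(N = 6) = e^(−2.39) · 2.39^6/6! ≈ 0.0237.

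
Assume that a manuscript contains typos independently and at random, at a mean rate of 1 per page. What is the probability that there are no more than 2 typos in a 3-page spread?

Over the interval, μ = 1 × 3 = 3 (a 3-page spread = 3 pages).
P(N ≤ 2) = Σ_{j=0}^{2} e^(−μ) μ^j/j! ≈ 0.4232.

0.4232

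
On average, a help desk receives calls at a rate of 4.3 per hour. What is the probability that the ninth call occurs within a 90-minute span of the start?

Over the interval, μ = 4.3 × 1.5 = 6.45 (a 90-minute span = 1.5 hours).
The ninth arrival falls in the interval iff at least 9 events occur there: P(S_9 ≤ t) = P(N ≥ 9) = 1 − P(N ≤ 8) ≈ 0.2025.

0.2025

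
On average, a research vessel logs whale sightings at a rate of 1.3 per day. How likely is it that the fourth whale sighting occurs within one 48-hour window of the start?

0.2640

Over the interval, μ = 1.3 × 2 = 2.6 (a 48-hour window = 2 days).
The fourth arrival falls in the interval iff at least 4 events occur there: P(S_4 ≤ t) = P(N ≥ 4) = 1 − P(N ≤ 3) ≈ 0.2640.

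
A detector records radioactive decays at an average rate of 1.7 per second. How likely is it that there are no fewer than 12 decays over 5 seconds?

0.1513

Over the interval, μ = 1.7 × 5 = 8.5 (5 seconds).
P(N ≥ 12) = 1 − P(N ≤ 11) = 1 − Σ_{j=0}^{11} e^(−μ) μ^j/j! ≈ 0.1513.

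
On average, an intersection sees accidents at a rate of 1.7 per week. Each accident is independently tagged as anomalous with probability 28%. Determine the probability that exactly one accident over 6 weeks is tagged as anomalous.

0.1642

Thinning: the accidents that are tagged as anomalous themselves form a Poisson process with rate 0.28 × 1.7 = 0.476 per week.
Over the interval, μ = 0.476 × 6 = 2.856 (6 weeks).
P(N = 1) = e^(−2.856) · 2.856^1/1! ≈ 0.1642.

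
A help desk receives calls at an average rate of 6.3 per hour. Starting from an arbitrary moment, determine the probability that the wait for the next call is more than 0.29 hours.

0.1609

The wait for the next event is exponential with rate λ = 6.3 per hour.
P(T > 0.29) = e^(−λt) = e^(−6.3 × 0.29) = e^(−1.827) ≈ 0.1609.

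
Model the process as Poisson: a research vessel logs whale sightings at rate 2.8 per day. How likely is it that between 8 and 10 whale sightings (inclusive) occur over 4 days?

Over the interval, μ = 2.8 × 4 = 11.2 (4 days).
P(8 ≤ N ≤ 10) = Σ_{j=8}^{10} e^(−11.2) · 11.2^j/j! ≈ 0.3055.

0.3055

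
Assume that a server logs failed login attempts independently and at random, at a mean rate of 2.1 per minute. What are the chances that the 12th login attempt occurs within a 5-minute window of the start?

0.3613

Over the interval, μ = 2.1 × 5 = 10.5 (a 5-minute window = 5 minutes).
The 12th arrival falls in the interval iff at least 12 events occur there: P(S_12 ≤ t) = P(N ≥ 12) = 1 − P(N ≤ 11) ≈ 0.3613.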